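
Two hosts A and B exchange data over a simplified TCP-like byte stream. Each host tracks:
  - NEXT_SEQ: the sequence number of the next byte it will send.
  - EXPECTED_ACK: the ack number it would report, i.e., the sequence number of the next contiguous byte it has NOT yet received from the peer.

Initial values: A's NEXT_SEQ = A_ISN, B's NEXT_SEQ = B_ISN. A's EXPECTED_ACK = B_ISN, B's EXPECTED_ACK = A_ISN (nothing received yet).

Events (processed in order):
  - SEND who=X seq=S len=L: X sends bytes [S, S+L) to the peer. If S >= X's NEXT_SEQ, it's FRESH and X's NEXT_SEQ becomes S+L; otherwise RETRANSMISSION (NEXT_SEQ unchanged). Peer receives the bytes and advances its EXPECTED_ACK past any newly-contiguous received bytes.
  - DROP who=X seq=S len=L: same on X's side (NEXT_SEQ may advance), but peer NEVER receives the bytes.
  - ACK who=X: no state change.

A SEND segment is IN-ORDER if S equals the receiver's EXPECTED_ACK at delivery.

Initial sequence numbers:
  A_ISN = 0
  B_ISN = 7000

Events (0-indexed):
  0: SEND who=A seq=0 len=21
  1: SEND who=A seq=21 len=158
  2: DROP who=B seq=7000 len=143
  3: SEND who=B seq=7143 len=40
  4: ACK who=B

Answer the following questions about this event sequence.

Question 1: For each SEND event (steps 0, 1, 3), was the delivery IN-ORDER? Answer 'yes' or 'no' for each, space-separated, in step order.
Answer: yes yes no

Derivation:
Step 0: SEND seq=0 -> in-order
Step 1: SEND seq=21 -> in-order
Step 3: SEND seq=7143 -> out-of-order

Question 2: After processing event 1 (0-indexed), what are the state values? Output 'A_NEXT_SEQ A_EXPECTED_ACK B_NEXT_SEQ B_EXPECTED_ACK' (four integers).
After event 0: A_seq=21 A_ack=7000 B_seq=7000 B_ack=21
After event 1: A_seq=179 A_ack=7000 B_seq=7000 B_ack=179

179 7000 7000 179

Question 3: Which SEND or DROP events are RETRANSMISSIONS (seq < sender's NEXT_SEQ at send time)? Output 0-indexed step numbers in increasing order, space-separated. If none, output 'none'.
Step 0: SEND seq=0 -> fresh
Step 1: SEND seq=21 -> fresh
Step 2: DROP seq=7000 -> fresh
Step 3: SEND seq=7143 -> fresh

Answer: none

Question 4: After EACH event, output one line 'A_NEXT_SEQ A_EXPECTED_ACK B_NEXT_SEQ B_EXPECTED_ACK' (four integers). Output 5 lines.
21 7000 7000 21
179 7000 7000 179
179 7000 7143 179
179 7000 7183 179
179 7000 7183 179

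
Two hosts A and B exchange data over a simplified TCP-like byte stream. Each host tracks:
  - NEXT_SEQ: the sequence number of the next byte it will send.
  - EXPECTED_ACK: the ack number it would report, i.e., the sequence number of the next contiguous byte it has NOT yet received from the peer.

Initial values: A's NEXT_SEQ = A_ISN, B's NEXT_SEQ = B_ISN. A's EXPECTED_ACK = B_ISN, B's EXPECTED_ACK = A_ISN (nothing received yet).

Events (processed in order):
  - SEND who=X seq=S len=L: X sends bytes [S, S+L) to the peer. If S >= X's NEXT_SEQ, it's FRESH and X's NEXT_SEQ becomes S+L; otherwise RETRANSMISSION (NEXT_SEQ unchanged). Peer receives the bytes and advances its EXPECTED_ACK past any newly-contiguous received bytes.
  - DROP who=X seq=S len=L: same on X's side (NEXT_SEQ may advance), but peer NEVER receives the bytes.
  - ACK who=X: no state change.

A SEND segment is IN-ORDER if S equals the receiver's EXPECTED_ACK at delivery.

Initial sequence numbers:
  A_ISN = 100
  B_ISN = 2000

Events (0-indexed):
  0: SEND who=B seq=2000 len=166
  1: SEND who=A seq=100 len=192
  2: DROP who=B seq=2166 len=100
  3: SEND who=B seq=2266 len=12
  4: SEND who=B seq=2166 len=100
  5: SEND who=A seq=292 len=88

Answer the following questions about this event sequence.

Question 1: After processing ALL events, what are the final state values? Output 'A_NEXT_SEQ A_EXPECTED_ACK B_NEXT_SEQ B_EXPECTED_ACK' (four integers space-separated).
Answer: 380 2278 2278 380

Derivation:
After event 0: A_seq=100 A_ack=2166 B_seq=2166 B_ack=100
After event 1: A_seq=292 A_ack=2166 B_seq=2166 B_ack=292
After event 2: A_seq=292 A_ack=2166 B_seq=2266 B_ack=292
After event 3: A_seq=292 A_ack=2166 B_seq=2278 B_ack=292
After event 4: A_seq=292 A_ack=2278 B_seq=2278 B_ack=292
After event 5: A_seq=380 A_ack=2278 B_seq=2278 B_ack=380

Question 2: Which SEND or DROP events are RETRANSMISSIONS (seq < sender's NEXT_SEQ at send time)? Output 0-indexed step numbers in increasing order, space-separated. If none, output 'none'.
Answer: 4

Derivation:
Step 0: SEND seq=2000 -> fresh
Step 1: SEND seq=100 -> fresh
Step 2: DROP seq=2166 -> fresh
Step 3: SEND seq=2266 -> fresh
Step 4: SEND seq=2166 -> retransmit
Step 5: SEND seq=292 -> fresh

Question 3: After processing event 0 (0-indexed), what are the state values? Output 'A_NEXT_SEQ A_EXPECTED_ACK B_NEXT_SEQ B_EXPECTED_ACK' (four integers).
After event 0: A_seq=100 A_ack=2166 B_seq=2166 B_ack=100

100 2166 2166 100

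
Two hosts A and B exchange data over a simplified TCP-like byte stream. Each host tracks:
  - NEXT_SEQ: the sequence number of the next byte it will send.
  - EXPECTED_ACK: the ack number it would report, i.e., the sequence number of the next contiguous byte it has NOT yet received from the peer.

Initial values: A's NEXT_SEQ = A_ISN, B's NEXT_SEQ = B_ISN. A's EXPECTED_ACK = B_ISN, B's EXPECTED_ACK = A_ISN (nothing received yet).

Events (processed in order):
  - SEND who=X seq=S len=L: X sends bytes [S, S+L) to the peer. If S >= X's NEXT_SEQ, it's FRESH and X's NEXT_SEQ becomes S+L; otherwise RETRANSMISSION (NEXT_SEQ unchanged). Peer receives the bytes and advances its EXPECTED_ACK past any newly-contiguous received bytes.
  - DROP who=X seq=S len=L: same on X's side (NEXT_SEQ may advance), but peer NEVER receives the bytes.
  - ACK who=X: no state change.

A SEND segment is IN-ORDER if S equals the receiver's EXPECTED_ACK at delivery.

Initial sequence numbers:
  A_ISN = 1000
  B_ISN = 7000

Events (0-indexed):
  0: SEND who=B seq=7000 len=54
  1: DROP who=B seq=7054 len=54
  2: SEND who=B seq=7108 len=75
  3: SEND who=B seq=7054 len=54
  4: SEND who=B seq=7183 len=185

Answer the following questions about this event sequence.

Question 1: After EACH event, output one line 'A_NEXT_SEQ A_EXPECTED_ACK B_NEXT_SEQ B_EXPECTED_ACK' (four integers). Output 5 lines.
1000 7054 7054 1000
1000 7054 7108 1000
1000 7054 7183 1000
1000 7183 7183 1000
1000 7368 7368 1000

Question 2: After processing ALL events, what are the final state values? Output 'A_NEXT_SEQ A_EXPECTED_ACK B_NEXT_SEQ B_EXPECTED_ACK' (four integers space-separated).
After event 0: A_seq=1000 A_ack=7054 B_seq=7054 B_ack=1000
After event 1: A_seq=1000 A_ack=7054 B_seq=7108 B_ack=1000
After event 2: A_seq=1000 A_ack=7054 B_seq=7183 B_ack=1000
After event 3: A_seq=1000 A_ack=7183 B_seq=7183 B_ack=1000
After event 4: A_seq=1000 A_ack=7368 B_seq=7368 B_ack=1000

Answer: 1000 7368 7368 1000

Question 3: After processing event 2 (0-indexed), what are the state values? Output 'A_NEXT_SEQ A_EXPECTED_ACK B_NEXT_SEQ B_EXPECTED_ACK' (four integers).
After event 0: A_seq=1000 A_ack=7054 B_seq=7054 B_ack=1000
After event 1: A_seq=1000 A_ack=7054 B_seq=7108 B_ack=1000
After event 2: A_seq=1000 A_ack=7054 B_seq=7183 B_ack=1000

1000 7054 7183 1000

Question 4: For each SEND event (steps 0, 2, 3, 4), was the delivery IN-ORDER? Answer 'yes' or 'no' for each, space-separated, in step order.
Answer: yes no yes yes

Derivation:
Step 0: SEND seq=7000 -> in-order
Step 2: SEND seq=7108 -> out-of-order
Step 3: SEND seq=7054 -> in-order
Step 4: SEND seq=7183 -> in-order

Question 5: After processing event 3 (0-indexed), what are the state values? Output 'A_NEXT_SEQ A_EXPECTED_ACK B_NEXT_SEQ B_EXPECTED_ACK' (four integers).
After event 0: A_seq=1000 A_ack=7054 B_seq=7054 B_ack=1000
After event 1: A_seq=1000 A_ack=7054 B_seq=7108 B_ack=1000
After event 2: A_seq=1000 A_ack=7054 B_seq=7183 B_ack=1000
After event 3: A_seq=1000 A_ack=7183 B_seq=7183 B_ack=1000

1000 7183 7183 1000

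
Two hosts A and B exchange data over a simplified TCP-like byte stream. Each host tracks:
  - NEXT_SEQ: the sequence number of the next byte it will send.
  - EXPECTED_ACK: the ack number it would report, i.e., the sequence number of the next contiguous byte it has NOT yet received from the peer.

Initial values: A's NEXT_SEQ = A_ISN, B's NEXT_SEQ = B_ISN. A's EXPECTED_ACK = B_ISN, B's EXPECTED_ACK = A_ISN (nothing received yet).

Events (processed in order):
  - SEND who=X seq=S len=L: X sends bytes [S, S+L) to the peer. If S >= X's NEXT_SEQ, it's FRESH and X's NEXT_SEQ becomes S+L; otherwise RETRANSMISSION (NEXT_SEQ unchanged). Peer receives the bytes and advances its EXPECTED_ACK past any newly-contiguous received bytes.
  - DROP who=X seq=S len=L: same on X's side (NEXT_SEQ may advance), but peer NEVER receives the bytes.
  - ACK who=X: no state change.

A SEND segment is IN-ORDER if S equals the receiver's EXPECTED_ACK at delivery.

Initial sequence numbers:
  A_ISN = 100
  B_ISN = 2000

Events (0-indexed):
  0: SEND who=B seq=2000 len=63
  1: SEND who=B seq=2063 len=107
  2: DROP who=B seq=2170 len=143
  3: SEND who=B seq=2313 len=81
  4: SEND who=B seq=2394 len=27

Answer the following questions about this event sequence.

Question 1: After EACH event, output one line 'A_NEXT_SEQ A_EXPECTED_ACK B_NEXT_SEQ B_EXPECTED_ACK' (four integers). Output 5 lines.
100 2063 2063 100
100 2170 2170 100
100 2170 2313 100
100 2170 2394 100
100 2170 2421 100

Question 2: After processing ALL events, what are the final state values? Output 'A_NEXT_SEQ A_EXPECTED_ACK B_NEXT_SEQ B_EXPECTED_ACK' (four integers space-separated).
Answer: 100 2170 2421 100

Derivation:
After event 0: A_seq=100 A_ack=2063 B_seq=2063 B_ack=100
After event 1: A_seq=100 A_ack=2170 B_seq=2170 B_ack=100
After event 2: A_seq=100 A_ack=2170 B_seq=2313 B_ack=100
After event 3: A_seq=100 A_ack=2170 B_seq=2394 B_ack=100
After event 4: A_seq=100 A_ack=2170 B_seq=2421 B_ack=100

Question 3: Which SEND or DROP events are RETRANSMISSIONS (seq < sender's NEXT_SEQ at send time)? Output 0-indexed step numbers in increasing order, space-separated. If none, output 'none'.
Answer: none

Derivation:
Step 0: SEND seq=2000 -> fresh
Step 1: SEND seq=2063 -> fresh
Step 2: DROP seq=2170 -> fresh
Step 3: SEND seq=2313 -> fresh
Step 4: SEND seq=2394 -> fresh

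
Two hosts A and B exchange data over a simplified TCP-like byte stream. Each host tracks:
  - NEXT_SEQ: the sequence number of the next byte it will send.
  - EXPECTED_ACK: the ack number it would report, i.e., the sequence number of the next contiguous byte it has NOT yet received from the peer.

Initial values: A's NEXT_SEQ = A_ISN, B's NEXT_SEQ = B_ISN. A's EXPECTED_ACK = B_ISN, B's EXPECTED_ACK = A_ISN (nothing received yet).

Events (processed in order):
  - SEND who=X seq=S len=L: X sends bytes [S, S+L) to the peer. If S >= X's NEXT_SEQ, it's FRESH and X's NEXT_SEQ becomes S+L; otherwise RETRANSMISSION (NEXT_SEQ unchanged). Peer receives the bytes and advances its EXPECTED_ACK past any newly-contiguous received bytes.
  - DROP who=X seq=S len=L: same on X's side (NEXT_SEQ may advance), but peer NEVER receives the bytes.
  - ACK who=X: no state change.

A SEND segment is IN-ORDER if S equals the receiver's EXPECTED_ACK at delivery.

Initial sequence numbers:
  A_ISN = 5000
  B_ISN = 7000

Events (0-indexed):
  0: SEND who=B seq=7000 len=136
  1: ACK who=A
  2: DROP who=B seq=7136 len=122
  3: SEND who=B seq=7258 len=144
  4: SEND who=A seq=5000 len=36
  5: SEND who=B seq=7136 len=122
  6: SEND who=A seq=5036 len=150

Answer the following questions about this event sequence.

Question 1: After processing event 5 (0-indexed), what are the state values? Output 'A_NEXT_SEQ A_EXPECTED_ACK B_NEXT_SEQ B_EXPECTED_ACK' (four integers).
After event 0: A_seq=5000 A_ack=7136 B_seq=7136 B_ack=5000
After event 1: A_seq=5000 A_ack=7136 B_seq=7136 B_ack=5000
After event 2: A_seq=5000 A_ack=7136 B_seq=7258 B_ack=5000
After event 3: A_seq=5000 A_ack=7136 B_seq=7402 B_ack=5000
After event 4: A_seq=5036 A_ack=7136 B_seq=7402 B_ack=5036
After event 5: A_seq=5036 A_ack=7402 B_seq=7402 B_ack=5036

5036 7402 7402 5036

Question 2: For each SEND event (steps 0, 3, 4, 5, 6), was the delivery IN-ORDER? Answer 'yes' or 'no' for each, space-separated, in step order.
Answer: yes no yes yes yes

Derivation:
Step 0: SEND seq=7000 -> in-order
Step 3: SEND seq=7258 -> out-of-order
Step 4: SEND seq=5000 -> in-order
Step 5: SEND seq=7136 -> in-order
Step 6: SEND seq=5036 -> in-order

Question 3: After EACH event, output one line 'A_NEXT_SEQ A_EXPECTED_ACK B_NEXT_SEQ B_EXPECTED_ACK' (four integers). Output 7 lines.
5000 7136 7136 5000
5000 7136 7136 5000
5000 7136 7258 5000
5000 7136 7402 5000
5036 7136 7402 5036
5036 7402 7402 5036
5186 7402 7402 5186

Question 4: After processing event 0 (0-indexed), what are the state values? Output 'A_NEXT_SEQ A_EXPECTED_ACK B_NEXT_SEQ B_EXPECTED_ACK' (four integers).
After event 0: A_seq=5000 A_ack=7136 B_seq=7136 B_ack=5000

5000 7136 7136 5000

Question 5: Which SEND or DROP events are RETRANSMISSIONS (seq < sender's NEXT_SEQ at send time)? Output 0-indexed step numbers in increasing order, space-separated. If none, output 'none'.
Step 0: SEND seq=7000 -> fresh
Step 2: DROP seq=7136 -> fresh
Step 3: SEND seq=7258 -> fresh
Step 4: SEND seq=5000 -> fresh
Step 5: SEND seq=7136 -> retransmit
Step 6: SEND seq=5036 -> fresh

Answer: 5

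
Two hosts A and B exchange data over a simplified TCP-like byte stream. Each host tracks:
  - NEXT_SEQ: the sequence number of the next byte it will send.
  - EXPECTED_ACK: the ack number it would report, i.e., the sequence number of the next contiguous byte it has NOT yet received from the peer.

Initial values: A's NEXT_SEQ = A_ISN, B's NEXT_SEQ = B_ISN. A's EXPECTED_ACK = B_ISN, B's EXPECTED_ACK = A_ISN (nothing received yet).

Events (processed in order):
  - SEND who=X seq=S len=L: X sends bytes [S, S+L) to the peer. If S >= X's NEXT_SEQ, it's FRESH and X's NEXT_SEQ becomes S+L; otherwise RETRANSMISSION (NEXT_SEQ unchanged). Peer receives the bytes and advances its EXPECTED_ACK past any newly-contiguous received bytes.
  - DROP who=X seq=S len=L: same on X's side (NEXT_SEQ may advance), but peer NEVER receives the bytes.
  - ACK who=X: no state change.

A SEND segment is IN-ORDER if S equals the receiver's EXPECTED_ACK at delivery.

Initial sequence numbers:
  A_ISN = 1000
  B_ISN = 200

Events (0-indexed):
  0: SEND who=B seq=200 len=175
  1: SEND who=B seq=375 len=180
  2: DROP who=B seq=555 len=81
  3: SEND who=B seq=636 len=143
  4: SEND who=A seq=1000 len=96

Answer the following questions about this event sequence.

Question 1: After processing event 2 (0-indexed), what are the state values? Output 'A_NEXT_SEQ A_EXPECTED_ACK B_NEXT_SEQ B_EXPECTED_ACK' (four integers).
After event 0: A_seq=1000 A_ack=375 B_seq=375 B_ack=1000
After event 1: A_seq=1000 A_ack=555 B_seq=555 B_ack=1000
After event 2: A_seq=1000 A_ack=555 B_seq=636 B_ack=1000

1000 555 636 1000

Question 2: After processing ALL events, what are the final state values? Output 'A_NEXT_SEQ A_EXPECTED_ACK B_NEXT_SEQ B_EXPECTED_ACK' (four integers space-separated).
Answer: 1096 555 779 1096

Derivation:
After event 0: A_seq=1000 A_ack=375 B_seq=375 B_ack=1000
After event 1: A_seq=1000 A_ack=555 B_seq=555 B_ack=1000
After event 2: A_seq=1000 A_ack=555 B_seq=636 B_ack=1000
After event 3: A_seq=1000 A_ack=555 B_seq=779 B_ack=1000
After event 4: A_seq=1096 A_ack=555 B_seq=779 B_ack=1096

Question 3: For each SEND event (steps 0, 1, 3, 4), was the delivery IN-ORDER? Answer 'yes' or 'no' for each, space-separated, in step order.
Answer: yes yes no yes

Derivation:
Step 0: SEND seq=200 -> in-order
Step 1: SEND seq=375 -> in-order
Step 3: SEND seq=636 -> out-of-order
Step 4: SEND seq=1000 -> in-order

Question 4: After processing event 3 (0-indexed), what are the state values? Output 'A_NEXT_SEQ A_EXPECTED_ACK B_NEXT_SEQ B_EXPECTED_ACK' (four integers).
After event 0: A_seq=1000 A_ack=375 B_seq=375 B_ack=1000
After event 1: A_seq=1000 A_ack=555 B_seq=555 B_ack=1000
After event 2: A_seq=1000 A_ack=555 B_seq=636 B_ack=1000
After event 3: A_seq=1000 A_ack=555 B_seq=779 B_ack=1000

1000 555 779 1000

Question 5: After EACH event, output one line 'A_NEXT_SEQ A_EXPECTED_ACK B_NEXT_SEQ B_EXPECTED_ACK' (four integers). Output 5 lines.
1000 375 375 1000
1000 555 555 1000
1000 555 636 1000
1000 555 779 1000
1096 555 779 1096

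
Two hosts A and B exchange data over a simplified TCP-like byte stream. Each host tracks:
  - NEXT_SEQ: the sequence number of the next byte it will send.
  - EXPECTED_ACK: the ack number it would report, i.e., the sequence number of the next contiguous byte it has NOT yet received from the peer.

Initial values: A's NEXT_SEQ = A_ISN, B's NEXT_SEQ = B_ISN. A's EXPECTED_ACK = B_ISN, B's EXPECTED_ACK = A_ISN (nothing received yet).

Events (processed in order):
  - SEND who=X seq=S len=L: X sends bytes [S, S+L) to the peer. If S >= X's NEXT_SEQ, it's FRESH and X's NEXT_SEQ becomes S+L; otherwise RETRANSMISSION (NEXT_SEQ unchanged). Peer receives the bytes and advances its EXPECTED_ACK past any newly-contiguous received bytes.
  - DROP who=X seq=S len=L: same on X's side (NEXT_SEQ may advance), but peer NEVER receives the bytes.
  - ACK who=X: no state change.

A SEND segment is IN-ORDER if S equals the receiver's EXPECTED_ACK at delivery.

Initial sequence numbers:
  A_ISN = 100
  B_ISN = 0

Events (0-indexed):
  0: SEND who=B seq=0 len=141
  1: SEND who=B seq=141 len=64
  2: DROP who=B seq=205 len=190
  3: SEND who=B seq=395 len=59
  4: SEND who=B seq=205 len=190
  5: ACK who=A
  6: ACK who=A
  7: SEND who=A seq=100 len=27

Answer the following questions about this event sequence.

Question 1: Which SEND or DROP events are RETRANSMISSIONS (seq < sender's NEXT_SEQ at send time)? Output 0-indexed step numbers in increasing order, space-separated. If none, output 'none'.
Step 0: SEND seq=0 -> fresh
Step 1: SEND seq=141 -> fresh
Step 2: DROP seq=205 -> fresh
Step 3: SEND seq=395 -> fresh
Step 4: SEND seq=205 -> retransmit
Step 7: SEND seq=100 -> fresh

Answer: 4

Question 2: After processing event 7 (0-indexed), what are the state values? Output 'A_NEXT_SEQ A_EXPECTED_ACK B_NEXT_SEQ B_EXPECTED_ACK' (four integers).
After event 0: A_seq=100 A_ack=141 B_seq=141 B_ack=100
After event 1: A_seq=100 A_ack=205 B_seq=205 B_ack=100
After event 2: A_seq=100 A_ack=205 B_seq=395 B_ack=100
After event 3: A_seq=100 A_ack=205 B_seq=454 B_ack=100
After event 4: A_seq=100 A_ack=454 B_seq=454 B_ack=100
After event 5: A_seq=100 A_ack=454 B_seq=454 B_ack=100
After event 6: A_seq=100 A_ack=454 B_seq=454 B_ack=100
After event 7: A_seq=127 A_ack=454 B_seq=454 B_ack=127

127 454 454 127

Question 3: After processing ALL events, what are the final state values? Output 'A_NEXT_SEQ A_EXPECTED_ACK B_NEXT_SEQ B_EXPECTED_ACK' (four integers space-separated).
Answer: 127 454 454 127

Derivation:
After event 0: A_seq=100 A_ack=141 B_seq=141 B_ack=100
After event 1: A_seq=100 A_ack=205 B_seq=205 B_ack=100
After event 2: A_seq=100 A_ack=205 B_seq=395 B_ack=100
After event 3: A_seq=100 A_ack=205 B_seq=454 B_ack=100
After event 4: A_seq=100 A_ack=454 B_seq=454 B_ack=100
After event 5: A_seq=100 A_ack=454 B_seq=454 B_ack=100
After event 6: A_seq=100 A_ack=454 B_seq=454 B_ack=100
After event 7: A_seq=127 A_ack=454 B_seq=454 B_ack=127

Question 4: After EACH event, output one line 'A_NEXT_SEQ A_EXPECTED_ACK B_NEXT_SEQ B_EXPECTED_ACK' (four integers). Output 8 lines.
100 141 141 100
100 205 205 100
100 205 395 100
100 205 454 100
100 454 454 100
100 454 454 100
100 454 454 100
127 454 454 127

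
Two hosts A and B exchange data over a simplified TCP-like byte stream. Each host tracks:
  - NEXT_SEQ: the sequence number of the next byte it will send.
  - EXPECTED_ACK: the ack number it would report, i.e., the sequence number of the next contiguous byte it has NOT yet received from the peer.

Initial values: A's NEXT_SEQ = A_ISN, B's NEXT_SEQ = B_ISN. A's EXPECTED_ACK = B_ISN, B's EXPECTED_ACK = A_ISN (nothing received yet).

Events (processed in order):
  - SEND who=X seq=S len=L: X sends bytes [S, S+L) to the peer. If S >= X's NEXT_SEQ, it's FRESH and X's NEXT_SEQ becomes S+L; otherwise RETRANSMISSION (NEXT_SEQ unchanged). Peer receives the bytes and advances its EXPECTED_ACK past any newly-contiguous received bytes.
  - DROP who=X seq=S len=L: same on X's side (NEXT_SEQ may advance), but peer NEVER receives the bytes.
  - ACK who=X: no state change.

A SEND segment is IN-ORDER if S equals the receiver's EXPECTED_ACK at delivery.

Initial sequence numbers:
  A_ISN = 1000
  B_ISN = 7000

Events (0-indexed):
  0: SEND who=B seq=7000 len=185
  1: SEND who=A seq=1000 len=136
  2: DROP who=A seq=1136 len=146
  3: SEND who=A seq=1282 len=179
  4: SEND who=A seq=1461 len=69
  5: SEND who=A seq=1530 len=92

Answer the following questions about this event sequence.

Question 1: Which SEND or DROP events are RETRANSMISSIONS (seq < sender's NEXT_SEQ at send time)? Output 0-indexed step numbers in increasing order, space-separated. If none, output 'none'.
Step 0: SEND seq=7000 -> fresh
Step 1: SEND seq=1000 -> fresh
Step 2: DROP seq=1136 -> fresh
Step 3: SEND seq=1282 -> fresh
Step 4: SEND seq=1461 -> fresh
Step 5: SEND seq=1530 -> fresh

Answer: none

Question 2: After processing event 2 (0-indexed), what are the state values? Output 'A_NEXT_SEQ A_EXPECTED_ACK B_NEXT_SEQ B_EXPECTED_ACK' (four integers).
After event 0: A_seq=1000 A_ack=7185 B_seq=7185 B_ack=1000
After event 1: A_seq=1136 A_ack=7185 B_seq=7185 B_ack=1136
After event 2: A_seq=1282 A_ack=7185 B_seq=7185 B_ack=1136

1282 7185 7185 1136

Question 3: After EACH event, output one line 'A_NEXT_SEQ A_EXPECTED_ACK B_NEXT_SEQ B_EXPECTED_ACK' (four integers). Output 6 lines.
1000 7185 7185 1000
1136 7185 7185 1136
1282 7185 7185 1136
1461 7185 7185 1136
1530 7185 7185 1136
1622 7185 7185 1136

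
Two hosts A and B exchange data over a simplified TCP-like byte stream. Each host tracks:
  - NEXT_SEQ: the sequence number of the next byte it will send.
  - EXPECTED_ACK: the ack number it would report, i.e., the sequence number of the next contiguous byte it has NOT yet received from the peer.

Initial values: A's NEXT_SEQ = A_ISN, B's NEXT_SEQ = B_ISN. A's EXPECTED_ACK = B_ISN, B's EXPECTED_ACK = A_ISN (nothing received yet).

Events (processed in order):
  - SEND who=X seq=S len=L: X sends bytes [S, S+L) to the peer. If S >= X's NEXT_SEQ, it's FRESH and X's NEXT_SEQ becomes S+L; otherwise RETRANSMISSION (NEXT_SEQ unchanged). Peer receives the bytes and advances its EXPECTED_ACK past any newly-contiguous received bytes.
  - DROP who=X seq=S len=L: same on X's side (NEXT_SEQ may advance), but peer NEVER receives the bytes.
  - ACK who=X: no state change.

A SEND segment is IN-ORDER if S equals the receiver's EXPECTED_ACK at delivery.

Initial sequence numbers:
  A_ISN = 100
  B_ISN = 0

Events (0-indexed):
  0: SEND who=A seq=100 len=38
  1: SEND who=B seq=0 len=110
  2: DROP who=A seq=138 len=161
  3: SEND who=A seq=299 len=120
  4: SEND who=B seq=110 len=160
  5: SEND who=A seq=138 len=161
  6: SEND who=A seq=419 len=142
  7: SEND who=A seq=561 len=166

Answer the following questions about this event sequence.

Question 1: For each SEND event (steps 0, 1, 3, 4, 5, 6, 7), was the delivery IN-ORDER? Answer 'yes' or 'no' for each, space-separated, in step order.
Step 0: SEND seq=100 -> in-order
Step 1: SEND seq=0 -> in-order
Step 3: SEND seq=299 -> out-of-order
Step 4: SEND seq=110 -> in-order
Step 5: SEND seq=138 -> in-order
Step 6: SEND seq=419 -> in-order
Step 7: SEND seq=561 -> in-order

Answer: yes yes no yes yes yes yes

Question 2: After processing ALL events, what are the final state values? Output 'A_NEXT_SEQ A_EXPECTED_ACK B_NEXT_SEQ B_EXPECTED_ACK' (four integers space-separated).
Answer: 727 270 270 727

Derivation:
After event 0: A_seq=138 A_ack=0 B_seq=0 B_ack=138
After event 1: A_seq=138 A_ack=110 B_seq=110 B_ack=138
After event 2: A_seq=299 A_ack=110 B_seq=110 B_ack=138
After event 3: A_seq=419 A_ack=110 B_seq=110 B_ack=138
After event 4: A_seq=419 A_ack=270 B_seq=270 B_ack=138
After event 5: A_seq=419 A_ack=270 B_seq=270 B_ack=419
After event 6: A_seq=561 A_ack=270 B_seq=270 B_ack=561
After event 7: A_seq=727 A_ack=270 B_seq=270 B_ack=727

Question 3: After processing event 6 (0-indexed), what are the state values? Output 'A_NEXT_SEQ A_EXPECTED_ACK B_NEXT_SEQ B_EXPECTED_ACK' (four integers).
After event 0: A_seq=138 A_ack=0 B_seq=0 B_ack=138
After event 1: A_seq=138 A_ack=110 B_seq=110 B_ack=138
After event 2: A_seq=299 A_ack=110 B_seq=110 B_ack=138
After event 3: A_seq=419 A_ack=110 B_seq=110 B_ack=138
After event 4: A_seq=419 A_ack=270 B_seq=270 B_ack=138
After event 5: A_seq=419 A_ack=270 B_seq=270 B_ack=419
After event 6: A_seq=561 A_ack=270 B_seq=270 B_ack=561

561 270 270 561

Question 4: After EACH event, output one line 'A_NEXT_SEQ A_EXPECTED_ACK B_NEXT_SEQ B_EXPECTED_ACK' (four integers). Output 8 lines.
138 0 0 138
138 110 110 138
299 110 110 138
419 110 110 138
419 270 270 138
419 270 270 419
561 270 270 561
727 270 270 727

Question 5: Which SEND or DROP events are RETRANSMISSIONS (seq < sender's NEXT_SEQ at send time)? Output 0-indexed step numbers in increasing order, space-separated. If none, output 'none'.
Step 0: SEND seq=100 -> fresh
Step 1: SEND seq=0 -> fresh
Step 2: DROP seq=138 -> fresh
Step 3: SEND seq=299 -> fresh
Step 4: SEND seq=110 -> fresh
Step 5: SEND seq=138 -> retransmit
Step 6: SEND seq=419 -> fresh
Step 7: SEND seq=561 -> fresh

Answer: 5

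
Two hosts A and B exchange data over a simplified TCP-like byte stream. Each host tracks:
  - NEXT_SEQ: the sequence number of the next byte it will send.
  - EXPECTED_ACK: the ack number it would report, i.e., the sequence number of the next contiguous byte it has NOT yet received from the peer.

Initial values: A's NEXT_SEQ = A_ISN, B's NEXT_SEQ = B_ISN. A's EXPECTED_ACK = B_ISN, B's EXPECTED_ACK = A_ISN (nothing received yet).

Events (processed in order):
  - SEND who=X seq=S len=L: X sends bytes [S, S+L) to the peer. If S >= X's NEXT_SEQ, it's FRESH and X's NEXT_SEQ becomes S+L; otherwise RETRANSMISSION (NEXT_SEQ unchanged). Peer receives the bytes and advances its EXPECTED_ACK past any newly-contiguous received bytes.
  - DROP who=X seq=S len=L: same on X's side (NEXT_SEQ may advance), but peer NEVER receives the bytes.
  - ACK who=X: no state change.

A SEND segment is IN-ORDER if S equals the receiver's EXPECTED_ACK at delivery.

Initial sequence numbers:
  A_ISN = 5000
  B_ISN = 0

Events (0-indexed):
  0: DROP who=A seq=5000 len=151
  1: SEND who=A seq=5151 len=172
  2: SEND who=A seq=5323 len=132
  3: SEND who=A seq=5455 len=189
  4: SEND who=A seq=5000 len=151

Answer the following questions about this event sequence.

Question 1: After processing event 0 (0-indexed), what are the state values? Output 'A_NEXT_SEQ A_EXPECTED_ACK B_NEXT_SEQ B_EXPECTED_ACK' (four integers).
After event 0: A_seq=5151 A_ack=0 B_seq=0 B_ack=5000

5151 0 0 5000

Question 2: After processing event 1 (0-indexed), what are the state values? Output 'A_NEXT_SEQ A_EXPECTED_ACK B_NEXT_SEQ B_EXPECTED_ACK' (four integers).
After event 0: A_seq=5151 A_ack=0 B_seq=0 B_ack=5000
After event 1: A_seq=5323 A_ack=0 B_seq=0 B_ack=5000

5323 0 0 5000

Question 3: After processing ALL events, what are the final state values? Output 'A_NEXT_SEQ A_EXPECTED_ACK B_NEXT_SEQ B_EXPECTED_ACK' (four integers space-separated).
After event 0: A_seq=5151 A_ack=0 B_seq=0 B_ack=5000
After event 1: A_seq=5323 A_ack=0 B_seq=0 B_ack=5000
After event 2: A_seq=5455 A_ack=0 B_seq=0 B_ack=5000
After event 3: A_seq=5644 A_ack=0 B_seq=0 B_ack=5000
After event 4: A_seq=5644 A_ack=0 B_seq=0 B_ack=5644

Answer: 5644 0 0 5644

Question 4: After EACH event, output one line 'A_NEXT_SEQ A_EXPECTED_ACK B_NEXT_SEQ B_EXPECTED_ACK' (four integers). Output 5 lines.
5151 0 0 5000
5323 0 0 5000
5455 0 0 5000
5644 0 0 5000
5644 0 0 5644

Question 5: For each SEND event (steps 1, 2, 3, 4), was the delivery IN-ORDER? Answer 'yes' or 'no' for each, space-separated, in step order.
Step 1: SEND seq=5151 -> out-of-order
Step 2: SEND seq=5323 -> out-of-order
Step 3: SEND seq=5455 -> out-of-order
Step 4: SEND seq=5000 -> in-order

Answer: no no no yes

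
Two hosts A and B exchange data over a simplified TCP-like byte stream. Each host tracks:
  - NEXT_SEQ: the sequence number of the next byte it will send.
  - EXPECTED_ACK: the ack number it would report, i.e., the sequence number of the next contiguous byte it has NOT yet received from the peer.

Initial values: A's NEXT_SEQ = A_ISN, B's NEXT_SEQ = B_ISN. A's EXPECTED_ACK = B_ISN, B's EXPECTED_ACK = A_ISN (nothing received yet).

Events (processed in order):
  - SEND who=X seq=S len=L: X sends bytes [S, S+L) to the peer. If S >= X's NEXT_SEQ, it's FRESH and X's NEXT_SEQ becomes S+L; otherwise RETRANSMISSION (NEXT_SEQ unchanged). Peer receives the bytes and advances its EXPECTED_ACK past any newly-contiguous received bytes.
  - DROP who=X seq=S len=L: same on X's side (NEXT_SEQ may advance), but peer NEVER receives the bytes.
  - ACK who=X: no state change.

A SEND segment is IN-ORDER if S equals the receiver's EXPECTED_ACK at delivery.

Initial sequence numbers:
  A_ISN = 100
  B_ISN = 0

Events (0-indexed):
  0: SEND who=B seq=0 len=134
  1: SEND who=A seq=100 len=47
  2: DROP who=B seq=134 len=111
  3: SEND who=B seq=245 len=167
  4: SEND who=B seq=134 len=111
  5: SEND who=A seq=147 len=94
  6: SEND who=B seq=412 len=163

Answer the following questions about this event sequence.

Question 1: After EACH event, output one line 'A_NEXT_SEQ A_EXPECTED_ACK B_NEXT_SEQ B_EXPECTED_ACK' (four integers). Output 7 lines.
100 134 134 100
147 134 134 147
147 134 245 147
147 134 412 147
147 412 412 147
241 412 412 241
241 575 575 241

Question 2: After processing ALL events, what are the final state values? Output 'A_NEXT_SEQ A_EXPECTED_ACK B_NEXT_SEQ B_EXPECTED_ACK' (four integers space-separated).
After event 0: A_seq=100 A_ack=134 B_seq=134 B_ack=100
After event 1: A_seq=147 A_ack=134 B_seq=134 B_ack=147
After event 2: A_seq=147 A_ack=134 B_seq=245 B_ack=147
After event 3: A_seq=147 A_ack=134 B_seq=412 B_ack=147
After event 4: A_seq=147 A_ack=412 B_seq=412 B_ack=147
After event 5: A_seq=241 A_ack=412 B_seq=412 B_ack=241
After event 6: A_seq=241 A_ack=575 B_seq=575 B_ack=241

Answer: 241 575 575 241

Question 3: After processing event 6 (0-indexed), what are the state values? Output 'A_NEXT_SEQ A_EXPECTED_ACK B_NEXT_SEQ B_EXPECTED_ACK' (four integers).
After event 0: A_seq=100 A_ack=134 B_seq=134 B_ack=100
After event 1: A_seq=147 A_ack=134 B_seq=134 B_ack=147
After event 2: A_seq=147 A_ack=134 B_seq=245 B_ack=147
After event 3: A_seq=147 A_ack=134 B_seq=412 B_ack=147
After event 4: A_seq=147 A_ack=412 B_seq=412 B_ack=147
After event 5: A_seq=241 A_ack=412 B_seq=412 B_ack=241
After event 6: A_seq=241 A_ack=575 B_seq=575 B_ack=241

241 575 575 241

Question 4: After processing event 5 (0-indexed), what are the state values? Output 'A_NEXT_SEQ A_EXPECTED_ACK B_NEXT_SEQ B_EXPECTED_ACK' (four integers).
After event 0: A_seq=100 A_ack=134 B_seq=134 B_ack=100
After event 1: A_seq=147 A_ack=134 B_seq=134 B_ack=147
After event 2: A_seq=147 A_ack=134 B_seq=245 B_ack=147
After event 3: A_seq=147 A_ack=134 B_seq=412 B_ack=147
After event 4: A_seq=147 A_ack=412 B_seq=412 B_ack=147
After event 5: A_seq=241 A_ack=412 B_seq=412 B_ack=241

241 412 412 241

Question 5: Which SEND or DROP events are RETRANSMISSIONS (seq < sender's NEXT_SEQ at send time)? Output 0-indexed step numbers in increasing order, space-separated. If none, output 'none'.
Step 0: SEND seq=0 -> fresh
Step 1: SEND seq=100 -> fresh
Step 2: DROP seq=134 -> fresh
Step 3: SEND seq=245 -> fresh
Step 4: SEND seq=134 -> retransmit
Step 5: SEND seq=147 -> fresh
Step 6: SEND seq=412 -> fresh

Answer: 4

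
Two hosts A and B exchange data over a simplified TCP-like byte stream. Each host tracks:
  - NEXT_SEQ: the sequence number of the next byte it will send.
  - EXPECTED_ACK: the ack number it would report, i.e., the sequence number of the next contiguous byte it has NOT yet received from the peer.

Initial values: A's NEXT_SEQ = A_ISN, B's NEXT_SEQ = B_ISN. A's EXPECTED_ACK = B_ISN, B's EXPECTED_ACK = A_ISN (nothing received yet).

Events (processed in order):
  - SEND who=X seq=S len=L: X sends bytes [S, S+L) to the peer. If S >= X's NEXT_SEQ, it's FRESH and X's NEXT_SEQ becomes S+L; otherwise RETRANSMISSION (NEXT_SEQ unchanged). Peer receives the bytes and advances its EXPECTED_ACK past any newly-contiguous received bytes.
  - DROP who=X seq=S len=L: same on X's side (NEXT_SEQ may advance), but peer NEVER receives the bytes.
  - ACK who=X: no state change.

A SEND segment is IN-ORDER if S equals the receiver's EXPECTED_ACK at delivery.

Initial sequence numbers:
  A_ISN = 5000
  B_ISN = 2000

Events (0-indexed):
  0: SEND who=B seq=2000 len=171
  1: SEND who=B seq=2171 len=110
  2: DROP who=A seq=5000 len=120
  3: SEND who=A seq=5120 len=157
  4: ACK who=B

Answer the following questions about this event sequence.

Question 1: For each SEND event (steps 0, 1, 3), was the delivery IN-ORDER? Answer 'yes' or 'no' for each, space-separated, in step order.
Step 0: SEND seq=2000 -> in-order
Step 1: SEND seq=2171 -> in-order
Step 3: SEND seq=5120 -> out-of-order

Answer: yes yes no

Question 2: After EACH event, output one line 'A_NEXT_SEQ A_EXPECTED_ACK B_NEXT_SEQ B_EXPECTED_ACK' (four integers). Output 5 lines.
5000 2171 2171 5000
5000 2281 2281 5000
5120 2281 2281 5000
5277 2281 2281 5000
5277 2281 2281 5000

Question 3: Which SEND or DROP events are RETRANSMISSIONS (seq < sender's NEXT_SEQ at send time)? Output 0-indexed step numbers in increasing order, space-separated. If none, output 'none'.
Answer: none

Derivation:
Step 0: SEND seq=2000 -> fresh
Step 1: SEND seq=2171 -> fresh
Step 2: DROP seq=5000 -> fresh
Step 3: SEND seq=5120 -> fresh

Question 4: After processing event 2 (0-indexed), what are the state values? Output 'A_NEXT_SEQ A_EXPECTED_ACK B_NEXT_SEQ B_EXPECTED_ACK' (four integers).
After event 0: A_seq=5000 A_ack=2171 B_seq=2171 B_ack=5000
After event 1: A_seq=5000 A_ack=2281 B_seq=2281 B_ack=5000
After event 2: A_seq=5120 A_ack=2281 B_seq=2281 B_ack=5000

5120 2281 2281 5000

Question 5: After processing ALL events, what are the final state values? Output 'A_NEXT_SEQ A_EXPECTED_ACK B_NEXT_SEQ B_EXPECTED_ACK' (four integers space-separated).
Answer: 5277 2281 2281 5000

Derivation:
After event 0: A_seq=5000 A_ack=2171 B_seq=2171 B_ack=5000
After event 1: A_seq=5000 A_ack=2281 B_seq=2281 B_ack=5000
After event 2: A_seq=5120 A_ack=2281 B_seq=2281 B_ack=5000
After event 3: A_seq=5277 A_ack=2281 B_seq=2281 B_ack=5000
After event 4: A_seq=5277 A_ack=2281 B_seq=2281 B_ack=5000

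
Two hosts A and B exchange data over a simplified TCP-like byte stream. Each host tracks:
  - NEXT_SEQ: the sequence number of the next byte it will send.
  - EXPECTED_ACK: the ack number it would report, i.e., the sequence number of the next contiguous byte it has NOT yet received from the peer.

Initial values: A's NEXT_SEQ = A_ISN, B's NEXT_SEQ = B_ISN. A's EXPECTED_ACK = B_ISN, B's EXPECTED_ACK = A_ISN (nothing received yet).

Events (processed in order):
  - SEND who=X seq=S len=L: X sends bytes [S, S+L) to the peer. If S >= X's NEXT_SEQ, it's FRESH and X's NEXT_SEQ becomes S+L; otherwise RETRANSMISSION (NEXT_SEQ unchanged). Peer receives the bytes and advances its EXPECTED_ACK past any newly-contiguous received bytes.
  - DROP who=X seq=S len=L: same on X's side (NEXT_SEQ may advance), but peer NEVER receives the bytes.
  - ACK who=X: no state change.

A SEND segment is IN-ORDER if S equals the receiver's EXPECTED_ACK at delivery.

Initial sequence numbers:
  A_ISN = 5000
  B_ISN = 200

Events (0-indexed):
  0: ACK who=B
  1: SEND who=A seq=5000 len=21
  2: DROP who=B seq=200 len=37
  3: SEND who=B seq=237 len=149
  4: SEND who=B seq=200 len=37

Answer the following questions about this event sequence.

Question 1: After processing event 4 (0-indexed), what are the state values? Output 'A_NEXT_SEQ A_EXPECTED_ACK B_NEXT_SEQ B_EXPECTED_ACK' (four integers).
After event 0: A_seq=5000 A_ack=200 B_seq=200 B_ack=5000
After event 1: A_seq=5021 A_ack=200 B_seq=200 B_ack=5021
After event 2: A_seq=5021 A_ack=200 B_seq=237 B_ack=5021
After event 3: A_seq=5021 A_ack=200 B_seq=386 B_ack=5021
After event 4: A_seq=5021 A_ack=386 B_seq=386 B_ack=5021

5021 386 386 5021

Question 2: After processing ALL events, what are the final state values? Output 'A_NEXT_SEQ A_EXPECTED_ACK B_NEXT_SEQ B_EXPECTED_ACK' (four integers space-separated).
After event 0: A_seq=5000 A_ack=200 B_seq=200 B_ack=5000
After event 1: A_seq=5021 A_ack=200 B_seq=200 B_ack=5021
After event 2: A_seq=5021 A_ack=200 B_seq=237 B_ack=5021
After event 3: A_seq=5021 A_ack=200 B_seq=386 B_ack=5021
After event 4: A_seq=5021 A_ack=386 B_seq=386 B_ack=5021

Answer: 5021 386 386 5021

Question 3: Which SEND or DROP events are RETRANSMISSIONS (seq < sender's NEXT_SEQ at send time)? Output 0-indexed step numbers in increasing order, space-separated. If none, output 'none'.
Step 1: SEND seq=5000 -> fresh
Step 2: DROP seq=200 -> fresh
Step 3: SEND seq=237 -> fresh
Step 4: SEND seq=200 -> retransmit

Answer: 4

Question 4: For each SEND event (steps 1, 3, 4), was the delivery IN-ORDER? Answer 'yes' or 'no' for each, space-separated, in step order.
Answer: yes no yes

Derivation:
Step 1: SEND seq=5000 -> in-order
Step 3: SEND seq=237 -> out-of-order
Step 4: SEND seq=200 -> in-order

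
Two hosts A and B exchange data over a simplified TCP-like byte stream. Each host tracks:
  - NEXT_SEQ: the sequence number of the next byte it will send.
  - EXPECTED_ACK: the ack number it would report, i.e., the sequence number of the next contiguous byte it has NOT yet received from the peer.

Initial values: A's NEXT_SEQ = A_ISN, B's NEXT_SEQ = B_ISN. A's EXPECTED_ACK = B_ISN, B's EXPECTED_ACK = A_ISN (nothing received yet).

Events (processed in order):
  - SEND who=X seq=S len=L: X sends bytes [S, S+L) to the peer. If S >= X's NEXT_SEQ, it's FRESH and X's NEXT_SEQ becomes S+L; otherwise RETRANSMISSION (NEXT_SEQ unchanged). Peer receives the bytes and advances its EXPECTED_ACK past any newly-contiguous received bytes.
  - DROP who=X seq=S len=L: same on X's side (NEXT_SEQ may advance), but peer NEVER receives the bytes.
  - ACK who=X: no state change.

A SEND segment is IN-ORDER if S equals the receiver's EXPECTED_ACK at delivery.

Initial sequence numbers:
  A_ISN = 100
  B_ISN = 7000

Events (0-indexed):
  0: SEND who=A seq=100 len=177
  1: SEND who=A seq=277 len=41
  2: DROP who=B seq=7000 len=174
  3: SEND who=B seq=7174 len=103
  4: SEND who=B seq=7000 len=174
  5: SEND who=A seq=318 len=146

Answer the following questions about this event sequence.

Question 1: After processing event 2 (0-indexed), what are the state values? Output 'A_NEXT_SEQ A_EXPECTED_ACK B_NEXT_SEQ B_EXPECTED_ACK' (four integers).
After event 0: A_seq=277 A_ack=7000 B_seq=7000 B_ack=277
After event 1: A_seq=318 A_ack=7000 B_seq=7000 B_ack=318
After event 2: A_seq=318 A_ack=7000 B_seq=7174 B_ack=318

318 7000 7174 318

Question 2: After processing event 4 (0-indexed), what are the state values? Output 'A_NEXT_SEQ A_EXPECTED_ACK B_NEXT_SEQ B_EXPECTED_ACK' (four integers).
After event 0: A_seq=277 A_ack=7000 B_seq=7000 B_ack=277
After event 1: A_seq=318 A_ack=7000 B_seq=7000 B_ack=318
After event 2: A_seq=318 A_ack=7000 B_seq=7174 B_ack=318
After event 3: A_seq=318 A_ack=7000 B_seq=7277 B_ack=318
After event 4: A_seq=318 A_ack=7277 B_seq=7277 B_ack=318

318 7277 7277 318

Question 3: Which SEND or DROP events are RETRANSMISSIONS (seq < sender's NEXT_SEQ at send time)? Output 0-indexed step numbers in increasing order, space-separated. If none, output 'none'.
Answer: 4

Derivation:
Step 0: SEND seq=100 -> fresh
Step 1: SEND seq=277 -> fresh
Step 2: DROP seq=7000 -> fresh
Step 3: SEND seq=7174 -> fresh
Step 4: SEND seq=7000 -> retransmit
Step 5: SEND seq=318 -> fresh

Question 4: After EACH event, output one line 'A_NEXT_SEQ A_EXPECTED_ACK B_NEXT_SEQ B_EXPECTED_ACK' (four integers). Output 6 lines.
277 7000 7000 277
318 7000 7000 318
318 7000 7174 318
318 7000 7277 318
318 7277 7277 318
464 7277 7277 464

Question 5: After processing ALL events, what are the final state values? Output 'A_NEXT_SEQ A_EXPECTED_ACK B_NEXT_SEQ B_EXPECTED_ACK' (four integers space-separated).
After event 0: A_seq=277 A_ack=7000 B_seq=7000 B_ack=277
After event 1: A_seq=318 A_ack=7000 B_seq=7000 B_ack=318
After event 2: A_seq=318 A_ack=7000 B_seq=7174 B_ack=318
After event 3: A_seq=318 A_ack=7000 B_seq=7277 B_ack=318
After event 4: A_seq=318 A_ack=7277 B_seq=7277 B_ack=318
After event 5: A_seq=464 A_ack=7277 B_seq=7277 B_ack=464

Answer: 464 7277 7277 464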